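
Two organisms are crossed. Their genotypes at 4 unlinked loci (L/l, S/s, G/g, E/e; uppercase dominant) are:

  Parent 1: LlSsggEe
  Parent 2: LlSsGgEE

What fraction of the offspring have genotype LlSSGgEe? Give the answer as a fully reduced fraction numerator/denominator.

P(LlSSGgEe) = 1/32

LlSsggEe gametes: LSgE×2, LSge×2, LsgE×2, Lsge×2, lSgE×2, lSge×2, lsgE×2, lsge×2
LlSsGgEE gametes: LSGE×2, LSgE×2, LsGE×2, LsgE×2, lSGE×2, lSgE×2, lsGE×2, lsgE×2
LlSsggEe×LlSsGgEE grid (16·16=256): LLSSGgEE=4 LLSSGgEe=4 LLSSggEE=4 LLSSggEe=4 LLSsGgEE=8 LLSsGgEe=8 LLSsggEE=8 LLSsggEe=8 LLssGgEE=4 LLssGgEe=4 LLssggEE=4 LLssggEe=4 LlSSGgEE=8 LlSSGgEe=8 LlSSggEE=8 LlSSggEe=8 LlSsGgEE=16 LlSsGgEe=16 LlSsggEE=16 LlSsggEe=16 LlssGgEE=8 LlssGgEe=8 LlssggEE=8 LlssggEe=8 llSSGgEE=4 llSSGgEe=4 llSSggEE=4 llSSggEe=4 llSsGgEE=8 llSsGgEe=8 llSsggEE=8 llSsggEe=8 llssGgEE=4 llssGgEe=4 llssggEE=4 llssggEe=4
LlSSGgEe hits 8/256; gcd=8; 8÷8/256÷8 = 1/32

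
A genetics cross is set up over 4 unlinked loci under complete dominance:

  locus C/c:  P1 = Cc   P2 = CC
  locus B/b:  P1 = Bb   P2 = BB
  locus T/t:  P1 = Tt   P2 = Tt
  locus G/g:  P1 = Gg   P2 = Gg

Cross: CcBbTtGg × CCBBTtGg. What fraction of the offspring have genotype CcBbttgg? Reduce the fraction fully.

CcBbTtGg gametes: CBTG×1, CBTg×1, CBtG×1, CBtg×1, CbTG×1, CbTg×1, CbtG×1, Cbtg×1, cBTG×1, cBTg×1, cBtG×1, cBtg×1, cbTG×1, cbTg×1, cbtG×1, cbtg×1
CCBBTtGg gametes: CBTG×4, CBTg×4, CBtG×4, CBtg×4
CcBbTtGg×CCBBTtGg grid (16·16=256): CCBBTTGG=4 CCBBTTGg=8 CCBBTTgg=4 CCBBTtGG=8 CCBBTtGg=16 CCBBTtgg=8 CCBBttGG=4 CCBBttGg=8 CCBBttgg=4 CCBbTTGG=4 CCBbTTGg=8 CCBbTTgg=4 CCBbTtGG=8 CCBbTtGg=16 CCBbTtgg=8 CCBbttGG=4 CCBbttGg=8 CCBbttgg=4 CcBBTTGG=4 CcBBTTGg=8 CcBBTTgg=4 CcBBTtGG=8 CcBBTtGg=16 CcBBTtgg=8 CcBBttGG=4 CcBBttGg=8 CcBBttgg=4 CcBbTTGG=4 CcBbTTGg=8 CcBbTTgg=4 CcBbTtGG=8 CcBbTtGg=16 CcBbTtgg=8 CcBbttGG=4 CcBbttGg=8 CcBbttgg=4
CcBbttgg hits 4/256; gcd=4; 4÷4/256÷4 = 1/64

P(CcBbttgg) = 1/64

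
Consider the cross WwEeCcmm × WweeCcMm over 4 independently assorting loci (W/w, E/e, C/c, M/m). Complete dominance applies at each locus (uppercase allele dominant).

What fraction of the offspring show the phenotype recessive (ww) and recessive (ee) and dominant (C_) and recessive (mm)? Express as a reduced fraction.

P(ww ee C_ mm) = 3/64

WwEeCcmm gametes: WECm×2, WEcm×2, WeCm×2, Wecm×2, wECm×2, wEcm×2, weCm×2, wecm×2
WweeCcMm gametes: WeCM×2, WeCm×2, WecM×2, Wecm×2, weCM×2, weCm×2, wecM×2, wecm×2
WwEeCcmm×WweeCcMm grid (16·16=256): WWEeCCMm=4 WWEeCCmm=4 WWEeCcMm=8 WWEeCcmm=8 WWEeccMm=4 WWEeccmm=4 WWeeCCMm=4 WWeeCCmm=4 WWeeCcMm=8 WWeeCcmm=8 WWeeccMm=4 WWeeccmm=4 WwEeCCMm=8 WwEeCCmm=8 WwEeCcMm=16 WwEeCcmm=16 WwEeccMm=8 WwEeccmm=8 WweeCCMm=8 WweeCCmm=8 WweeCcMm=16 WweeCcmm=16 WweeccMm=8 Wweeccmm=8 wwEeCCMm=4 wwEeCCmm=4 wwEeCcMm=8 wwEeCcmm=8 wwEeccMm=4 wwEeccmm=4 wweeCCMm=4 wweeCCmm=4 wweeCcMm=8 wweeCcmm=8 wweeccMm=4 wweeccmm=4
ww ee C_ mm hits 12/256; gcd=4; 12÷4/256÷4 = 3/64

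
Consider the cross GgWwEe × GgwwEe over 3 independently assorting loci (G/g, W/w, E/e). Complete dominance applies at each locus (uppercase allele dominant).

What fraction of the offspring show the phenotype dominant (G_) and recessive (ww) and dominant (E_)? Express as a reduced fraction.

GgWwEe gametes: GWE×1, GWe×1, GwE×1, Gwe×1, gWE×1, gWe×1, gwE×1, gwe×1
GgwwEe gametes: GwE×2, Gwe×2, gwE×2, gwe×2
GgWwEe×GgwwEe grid (8·8=64): GGWwEE=2 GGWwEe=4 GGWwee=2 GGwwEE=2 GGwwEe=4 GGwwee=2 GgWwEE=4 GgWwEe=8 GgWwee=4 GgwwEE=4 GgwwEe=8 Ggwwee=4 ggWwEE=2 ggWwEe=4 ggWwee=2 ggwwEE=2 ggwwEe=4 ggwwee=2
G_ ww E_ hits 18/64; gcd=2; 18÷2/64÷2 = 9/32

P(G_ ww E_) = 9/32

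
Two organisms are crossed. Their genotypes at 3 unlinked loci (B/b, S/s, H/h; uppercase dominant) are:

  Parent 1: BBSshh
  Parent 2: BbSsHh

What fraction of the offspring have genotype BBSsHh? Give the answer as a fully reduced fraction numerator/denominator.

BBSshh gametes: BSh×4, Bsh×4
BbSsHh gametes: BSH×1, BSh×1, BsH×1, Bsh×1, bSH×1, bSh×1, bsH×1, bsh×1
BBSshh×BbSsHh grid (8·8=64): BBSSHh=4 BBSShh=4 BBSsHh=8 BBSshh=8 BBssHh=4 BBsshh=4 BbSSHh=4 BbSShh=4 BbSsHh=8 BbSshh=8 BbssHh=4 Bbsshh=4
BBSsHh hits 8/64; gcd=8; 8÷8/64÷8 = 1/8

P(BBSsHh) = 1/8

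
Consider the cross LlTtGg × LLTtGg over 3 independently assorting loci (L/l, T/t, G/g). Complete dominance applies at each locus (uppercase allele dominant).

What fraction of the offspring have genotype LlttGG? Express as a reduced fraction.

LlTtGg gametes: LTG×1, LTg×1, LtG×1, Ltg×1, lTG×1, lTg×1, ltG×1, ltg×1
LLTtGg gametes: LTG×2, LTg×2, LtG×2, Ltg×2
LlTtGg×LLTtGg grid (8·8=64): LLTTGG=2 LLTTGg=4 LLTTgg=2 LLTtGG=4 LLTtGg=8 LLTtgg=4 LLttGG=2 LLttGg=4 LLttgg=2 LlTTGG=2 LlTTGg=4 LlTTgg=2 LlTtGG=4 LlTtGg=8 LlTtgg=4 LlttGG=2 LlttGg=4 Llttgg=2
LlttGG hits 2/64; gcd=2; 2÷2/64÷2 = 1/32

P(LlttGG) = 1/32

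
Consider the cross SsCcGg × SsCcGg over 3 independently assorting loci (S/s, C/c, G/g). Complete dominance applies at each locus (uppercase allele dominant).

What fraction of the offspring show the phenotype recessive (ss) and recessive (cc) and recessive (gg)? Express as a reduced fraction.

SsCcGg gametes: SCG×1, SCg×1, ScG×1, Scg×1, sCG×1, sCg×1, scG×1, scg×1
SsCcGg gametes: SCG×1, SCg×1, ScG×1, Scg×1, sCG×1, sCg×1, scG×1, scg×1
SsCcGg×SsCcGg grid (8·8=64): SSCCGG=1 SSCCGg=2 SSCCgg=1 SSCcGG=2 SSCcGg=4 SSCcgg=2 SSccGG=1 SSccGg=2 SSccgg=1 SsCCGG=2 SsCCGg=4 SsCCgg=2 SsCcGG=4 SsCcGg=8 SsCcgg=4 SsccGG=2 SsccGg=4 Ssccgg=2 ssCCGG=1 ssCCGg=2 ssCCgg=1 ssCcGG=2 ssCcGg=4 ssCcgg=2 ssccGG=1 ssccGg=2 ssccgg=1
ss cc gg hits 1/64; gcd=1; 1÷1/64÷1 = 1/64

P(ss cc gg) = 1/64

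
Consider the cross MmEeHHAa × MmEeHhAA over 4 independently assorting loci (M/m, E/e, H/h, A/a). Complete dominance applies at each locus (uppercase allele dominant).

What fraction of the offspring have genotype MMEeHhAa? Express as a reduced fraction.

P(MMEeHhAa) = 1/32

MmEeHHAa gametes: MEHA×2, MEHa×2, MeHA×2, MeHa×2, mEHA×2, mEHa×2, meHA×2, meHa×2
MmEeHhAA gametes: MEHA×2, MEhA×2, MeHA×2, MehA×2, mEHA×2, mEhA×2, meHA×2, mehA×2
MmEeHHAa×MmEeHhAA grid (16·16=256): MMEEHHAA=4 MMEEHHAa=4 MMEEHhAA=4 MMEEHhAa=4 MMEeHHAA=8 MMEeHHAa=8 MMEeHhAA=8 MMEeHhAa=8 MMeeHHAA=4 MMeeHHAa=4 MMeeHhAA=4 MMeeHhAa=4 MmEEHHAA=8 MmEEHHAa=8 MmEEHhAA=8 MmEEHhAa=8 MmEeHHAA=16 MmEeHHAa=16 MmEeHhAA=16 MmEeHhAa=16 MmeeHHAA=8 MmeeHHAa=8 MmeeHhAA=8 MmeeHhAa=8 mmEEHHAA=4 mmEEHHAa=4 mmEEHhAA=4 mmEEHhAa=4 mmEeHHAA=8 mmEeHHAa=8 mmEeHhAA=8 mmEeHhAa=8 mmeeHHAA=4 mmeeHHAa=4 mmeeHhAA=4 mmeeHhAa=4
MMEeHhAa hits 8/256; gcd=8; 8÷8/256÷8 = 1/32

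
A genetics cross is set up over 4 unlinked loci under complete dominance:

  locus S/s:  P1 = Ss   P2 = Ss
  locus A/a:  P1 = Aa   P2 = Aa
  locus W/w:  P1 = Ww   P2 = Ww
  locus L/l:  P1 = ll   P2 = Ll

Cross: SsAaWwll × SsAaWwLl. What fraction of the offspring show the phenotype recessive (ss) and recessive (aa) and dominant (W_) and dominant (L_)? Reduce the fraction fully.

P(ss aa W_ L_) = 3/128

SsAaWwll gametes: SAWl×2, SAwl×2, SaWl×2, Sawl×2, sAWl×2, sAwl×2, saWl×2, sawl×2
SsAaWwLl gametes: SAWL×1, SAWl×1, SAwL×1, SAwl×1, SaWL×1, SaWl×1, SawL×1, Sawl×1, sAWL×1, sAWl×1, sAwL×1, sAwl×1, saWL×1, saWl×1, sawL×1, sawl×1
SsAaWwll×SsAaWwLl grid (16·16=256): SSAAWWLl=2 SSAAWWll=2 SSAAWwLl=4 SSAAWwll=4 SSAAwwLl=2 SSAAwwll=2 SSAaWWLl=4 SSAaWWll=4 SSAaWwLl=8 SSAaWwll=8 SSAawwLl=4 SSAawwll=4 SSaaWWLl=2 SSaaWWll=2 SSaaWwLl=4 SSaaWwll=4 SSaawwLl=2 SSaawwll=2 SsAAWWLl=4 SsAAWWll=4 SsAAWwLl=8 SsAAWwll=8 SsAAwwLl=4 SsAAwwll=4 SsAaWWLl=8 SsAaWWll=8 SsAaWwLl=16 SsAaWwll=16 SsAawwLl=8 SsAawwll=8 SsaaWWLl=4 SsaaWWll=4 SsaaWwLl=8 SsaaWwll=8 SsaawwLl=4 Ssaawwll=4 ssAAWWLl=2 ssAAWWll=2 ssAAWwLl=4 ssAAWwll=4 ssAAwwLl=2 ssAAwwll=2 ssAaWWLl=4 ssAaWWll=4 ssAaWwLl=8 ssAaWwll=8 ssAawwLl=4 ssAawwll=4 ssaaWWLl=2 ssaaWWll=2 ssaaWwLl=4 ssaaWwll=4 ssaawwLl=2 ssaawwll=2
ss aa W_ L_ hits 6/256; gcd=2; 6÷2/256÷2 = 3/128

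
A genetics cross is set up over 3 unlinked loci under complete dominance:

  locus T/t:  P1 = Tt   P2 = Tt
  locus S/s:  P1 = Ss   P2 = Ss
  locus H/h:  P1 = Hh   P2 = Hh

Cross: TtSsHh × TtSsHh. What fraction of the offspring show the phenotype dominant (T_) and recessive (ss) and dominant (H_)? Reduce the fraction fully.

P(T_ ss H_) = 9/64

TtSsHh gametes: TSH×1, TSh×1, TsH×1, Tsh×1, tSH×1, tSh×1, tsH×1, tsh×1
TtSsHh gametes: TSH×1, TSh×1, TsH×1, Tsh×1, tSH×1, tSh×1, tsH×1, tsh×1
TtSsHh×TtSsHh grid (8·8=64): TTSSHH=1 TTSSHh=2 TTSShh=1 TTSsHH=2 TTSsHh=4 TTSshh=2 TTssHH=1 TTssHh=2 TTsshh=1 TtSSHH=2 TtSSHh=4 TtSShh=2 TtSsHH=4 TtSsHh=8 TtSshh=4 TtssHH=2 TtssHh=4 Ttsshh=2 ttSSHH=1 ttSSHh=2 ttSShh=1 ttSsHH=2 ttSsHh=4 ttSshh=2 ttssHH=1 ttssHh=2 ttsshh=1
T_ ss H_ hits 9/64; gcd=1; 9÷1/64÷1 = 9/64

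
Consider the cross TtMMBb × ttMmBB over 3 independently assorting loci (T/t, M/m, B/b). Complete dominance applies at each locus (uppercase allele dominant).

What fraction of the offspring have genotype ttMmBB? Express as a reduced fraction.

TtMMBb gametes: TMB×2, TMb×2, tMB×2, tMb×2
ttMmBB gametes: tMB×4, tmB×4
TtMMBb×ttMmBB grid (8·8=64): TtMMBB=8 TtMMBb=8 TtMmBB=8 TtMmBb=8 ttMMBB=8 ttMMBb=8 ttMmBB=8 ttMmBb=8
ttMmBB hits 8/64; gcd=8; 8÷8/64÷8 = 1/8

P(ttMmBB) = 1/8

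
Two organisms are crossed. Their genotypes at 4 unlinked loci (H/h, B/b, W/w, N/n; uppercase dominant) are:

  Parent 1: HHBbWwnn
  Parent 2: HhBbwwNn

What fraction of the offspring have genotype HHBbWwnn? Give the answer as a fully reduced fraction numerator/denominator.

HHBbWwnn gametes: HBWn×4, HBwn×4, HbWn×4, Hbwn×4
HhBbwwNn gametes: HBwN×2, HBwn×2, HbwN×2, Hbwn×2, hBwN×2, hBwn×2, hbwN×2, hbwn×2
HHBbWwnn×HhBbwwNn grid (16·16=256): HHBBWwNn=8 HHBBWwnn=8 HHBBwwNn=8 HHBBwwnn=8 HHBbWwNn=16 HHBbWwnn=16 HHBbwwNn=16 HHBbwwnn=16 HHbbWwNn=8 HHbbWwnn=8 HHbbwwNn=8 HHbbwwnn=8 HhBBWwNn=8 HhBBWwnn=8 HhBBwwNn=8 HhBBwwnn=8 HhBbWwNn=16 HhBbWwnn=16 HhBbwwNn=16 HhBbwwnn=16 HhbbWwNn=8 HhbbWwnn=8 HhbbwwNn=8 Hhbbwwnn=8
HHBbWwnn hits 16/256; gcd=16; 16÷16/256÷16 = 1/16

P(HHBbWwnn) = 1/16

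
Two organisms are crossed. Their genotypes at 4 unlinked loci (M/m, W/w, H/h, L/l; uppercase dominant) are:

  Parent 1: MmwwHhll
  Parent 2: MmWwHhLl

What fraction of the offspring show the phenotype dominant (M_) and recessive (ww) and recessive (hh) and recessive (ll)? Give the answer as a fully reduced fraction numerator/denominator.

P(M_ ww hh ll) = 3/64

MmwwHhll gametes: MwHl×4, Mwhl×4, mwHl×4, mwhl×4
MmWwHhLl gametes: MWHL×1, MWHl×1, MWhL×1, MWhl×1, MwHL×1, MwHl×1, MwhL×1, Mwhl×1, mWHL×1, mWHl×1, mWhL×1, mWhl×1, mwHL×1, mwHl×1, mwhL×1, mwhl×1
MmwwHhll×MmWwHhLl grid (16·16=256): MMWwHHLl=4 MMWwHHll=4 MMWwHhLl=8 MMWwHhll=8 MMWwhhLl=4 MMWwhhll=4 MMwwHHLl=4 MMwwHHll=4 MMwwHhLl=8 MMwwHhll=8 MMwwhhLl=4 MMwwhhll=4 MmWwHHLl=8 MmWwHHll=8 MmWwHhLl=16 MmWwHhll=16 MmWwhhLl=8 MmWwhhll=8 MmwwHHLl=8 MmwwHHll=8 MmwwHhLl=16 MmwwHhll=16 MmwwhhLl=8 Mmwwhhll=8 mmWwHHLl=4 mmWwHHll=4 mmWwHhLl=8 mmWwHhll=8 mmWwhhLl=4 mmWwhhll=4 mmwwHHLl=4 mmwwHHll=4 mmwwHhLl=8 mmwwHhll=8 mmwwhhLl=4 mmwwhhll=4
M_ ww hh ll hits 12/256; gcd=4; 12÷4/256÷4 = 3/64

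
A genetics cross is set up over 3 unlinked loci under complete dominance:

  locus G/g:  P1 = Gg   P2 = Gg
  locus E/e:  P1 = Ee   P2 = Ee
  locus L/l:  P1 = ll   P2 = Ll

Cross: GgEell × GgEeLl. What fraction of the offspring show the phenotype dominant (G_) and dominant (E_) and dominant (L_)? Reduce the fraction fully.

GgEell gametes: GEl×2, Gel×2, gEl×2, gel×2
GgEeLl gametes: GEL×1, GEl×1, GeL×1, Gel×1, gEL×1, gEl×1, geL×1, gel×1
GgEell×GgEeLl grid (8·8=64): GGEELl=2 GGEEll=2 GGEeLl=4 GGEell=4 GGeeLl=2 GGeell=2 GgEELl=4 GgEEll=4 GgEeLl=8 GgEell=8 GgeeLl=4 Ggeell=4 ggEELl=2 ggEEll=2 ggEeLl=4 ggEell=4 ggeeLl=2 ggeell=2
G_ E_ L_ hits 18/64; gcd=2; 18÷2/64÷2 = 9/32

P(G_ E_ L_) = 9/32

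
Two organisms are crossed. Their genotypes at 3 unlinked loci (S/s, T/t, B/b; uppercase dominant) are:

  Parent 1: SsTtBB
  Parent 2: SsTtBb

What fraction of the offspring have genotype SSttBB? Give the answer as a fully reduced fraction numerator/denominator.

SsTtBB gametes: STB×2, StB×2, sTB×2, stB×2
SsTtBb gametes: STB×1, STb×1, StB×1, Stb×1, sTB×1, sTb×1, stB×1, stb×1
SsTtBB×SsTtBb grid (8·8=64): SSTTBB=2 SSTTBb=2 SSTtBB=4 SSTtBb=4 SSttBB=2 SSttBb=2 SsTTBB=4 SsTTBb=4 SsTtBB=8 SsTtBb=8 SsttBB=4 SsttBb=4 ssTTBB=2 ssTTBb=2 ssTtBB=4 ssTtBb=4 ssttBB=2 ssttBb=2
SSttBB hits 2/64; gcd=2; 2÷2/64÷2 = 1/32

P(SSttBB) = 1/32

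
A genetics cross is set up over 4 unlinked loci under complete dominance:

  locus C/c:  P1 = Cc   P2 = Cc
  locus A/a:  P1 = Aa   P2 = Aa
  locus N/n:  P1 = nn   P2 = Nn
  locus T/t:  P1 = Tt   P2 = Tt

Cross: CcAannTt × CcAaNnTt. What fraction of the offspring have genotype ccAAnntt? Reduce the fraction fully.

P(ccAAnntt) = 1/128

CcAannTt gametes: CAnT×2, CAnt×2, CanT×2, Cant×2, cAnT×2, cAnt×2, canT×2, cant×2
CcAaNnTt gametes: CANT×1, CANt×1, CAnT×1, CAnt×1, CaNT×1, CaNt×1, CanT×1, Cant×1, cANT×1, cANt×1, cAnT×1, cAnt×1, caNT×1, caNt×1, canT×1, cant×1
CcAannTt×CcAaNnTt grid (16·16=256): CCAANnTT=2 CCAANnTt=4 CCAANntt=2 CCAAnnTT=2 CCAAnnTt=4 CCAAnntt=2 CCAaNnTT=4 CCAaNnTt=8 CCAaNntt=4 CCAannTT=4 CCAannTt=8 CCAanntt=4 CCaaNnTT=2 CCaaNnTt=4 CCaaNntt=2 CCaannTT=2 CCaannTt=4 CCaanntt=2 CcAANnTT=4 CcAANnTt=8 CcAANntt=4 CcAAnnTT=4 CcAAnnTt=8 CcAAnntt=4 CcAaNnTT=8 CcAaNnTt=16 CcAaNntt=8 CcAannTT=8 CcAannTt=16 CcAanntt=8 CcaaNnTT=4 CcaaNnTt=8 CcaaNntt=4 CcaannTT=4 CcaannTt=8 Ccaanntt=4 ccAANnTT=2 ccAANnTt=4 ccAANntt=2 ccAAnnTT=2 ccAAnnTt=4 ccAAnntt=2 ccAaNnTT=4 ccAaNnTt=8 ccAaNntt=4 ccAannTT=4 ccAannTt=8 ccAanntt=4 ccaaNnTT=2 ccaaNnTt=4 ccaaNntt=2 ccaannTT=2 ccaannTt=4 ccaanntt=2
ccAAnntt hits 2/256; gcd=2; 2÷2/256÷2 = 1/128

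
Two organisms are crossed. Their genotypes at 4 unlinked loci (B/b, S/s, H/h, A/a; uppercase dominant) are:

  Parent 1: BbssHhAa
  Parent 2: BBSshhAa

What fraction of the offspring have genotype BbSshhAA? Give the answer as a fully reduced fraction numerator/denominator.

P(BbSshhAA) = 1/32

BbssHhAa gametes: BsHA×2, BsHa×2, BshA×2, Bsha×2, bsHA×2, bsHa×2, bshA×2, bsha×2
BBSshhAa gametes: BShA×4, BSha×4, BshA×4, Bsha×4
BbssHhAa×BBSshhAa grid (16·16=256): BBSsHhAA=8 BBSsHhAa=16 BBSsHhaa=8 BBSshhAA=8 BBSshhAa=16 BBSshhaa=8 BBssHhAA=8 BBssHhAa=16 BBssHhaa=8 BBsshhAA=8 BBsshhAa=16 BBsshhaa=8 BbSsHhAA=8 BbSsHhAa=16 BbSsHhaa=8 BbSshhAA=8 BbSshhAa=16 BbSshhaa=8 BbssHhAA=8 BbssHhAa=16 BbssHhaa=8 BbsshhAA=8 BbsshhAa=16 Bbsshhaa=8
BbSshhAA hits 8/256; gcd=8; 8÷8/256÷8 = 1/32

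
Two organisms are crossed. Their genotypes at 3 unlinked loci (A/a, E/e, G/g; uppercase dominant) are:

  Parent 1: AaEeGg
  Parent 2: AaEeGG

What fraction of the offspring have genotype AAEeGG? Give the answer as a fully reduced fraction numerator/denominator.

P(AAEeGG) = 1/16

AaEeGg gametes: AEG×1, AEg×1, AeG×1, Aeg×1, aEG×1, aEg×1, aeG×1, aeg×1
AaEeGG gametes: AEG×2, AeG×2, aEG×2, aeG×2
AaEeGg×AaEeGG grid (8·8=64): AAEEGG=2 AAEEGg=2 AAEeGG=4 AAEeGg=4 AAeeGG=2 AAeeGg=2 AaEEGG=4 AaEEGg=4 AaEeGG=8 AaEeGg=8 AaeeGG=4 AaeeGg=4 aaEEGG=2 aaEEGg=2 aaEeGG=4 aaEeGg=4 aaeeGG=2 aaeeGg=2
AAEeGG hits 4/64; gcd=4; 4÷4/64÷4 = 1/16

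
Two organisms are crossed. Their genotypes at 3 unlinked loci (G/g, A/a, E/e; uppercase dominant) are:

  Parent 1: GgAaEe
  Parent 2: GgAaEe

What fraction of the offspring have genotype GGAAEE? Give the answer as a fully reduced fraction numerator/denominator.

P(GGAAEE) = 1/64

GgAaEe gametes: GAE×1, GAe×1, GaE×1, Gae×1, gAE×1, gAe×1, gaE×1, gae×1
GgAaEe gametes: GAE×1, GAe×1, GaE×1, Gae×1, gAE×1, gAe×1, gaE×1, gae×1
GgAaEe×GgAaEe grid (8·8=64): GGAAEE=1 GGAAEe=2 GGAAee=1 GGAaEE=2 GGAaEe=4 GGAaee=2 GGaaEE=1 GGaaEe=2 GGaaee=1 GgAAEE=2 GgAAEe=4 GgAAee=2 GgAaEE=4 GgAaEe=8 GgAaee=4 GgaaEE=2 GgaaEe=4 Ggaaee=2 ggAAEE=1 ggAAEe=2 ggAAee=1 ggAaEE=2 ggAaEe=4 ggAaee=2 ggaaEE=1 ggaaEe=2 ggaaee=1
GGAAEE hits 1/64; gcd=1; 1÷1/64÷1 = 1/64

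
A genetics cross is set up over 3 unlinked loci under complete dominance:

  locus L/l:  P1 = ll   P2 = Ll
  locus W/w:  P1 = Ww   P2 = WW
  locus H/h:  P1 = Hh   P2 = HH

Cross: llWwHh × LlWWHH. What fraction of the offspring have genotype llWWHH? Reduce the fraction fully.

P(llWWHH) = 1/8

llWwHh gametes: lWH×2, lWh×2, lwH×2, lwh×2
LlWWHH gametes: LWH×4, lWH×4
llWwHh×LlWWHH grid (8·8=64): LlWWHH=8 LlWWHh=8 LlWwHH=8 LlWwHh=8 llWWHH=8 llWWHh=8 llWwHH=8 llWwHh=8
llWWHH hits 8/64; gcd=8; 8÷8/64÷8 = 1/8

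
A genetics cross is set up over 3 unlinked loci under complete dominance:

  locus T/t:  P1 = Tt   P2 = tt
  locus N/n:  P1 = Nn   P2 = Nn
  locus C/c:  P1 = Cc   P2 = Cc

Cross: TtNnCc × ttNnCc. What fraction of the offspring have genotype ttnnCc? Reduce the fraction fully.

P(ttnnCc) = 1/16

TtNnCc gametes: TNC×1, TNc×1, TnC×1, Tnc×1, tNC×1, tNc×1, tnC×1, tnc×1
ttNnCc gametes: tNC×2, tNc×2, tnC×2, tnc×2
TtNnCc×ttNnCc grid (8·8=64): TtNNCC=2 TtNNCc=4 TtNNcc=2 TtNnCC=4 TtNnCc=8 TtNncc=4 TtnnCC=2 TtnnCc=4 Ttnncc=2 ttNNCC=2 ttNNCc=4 ttNNcc=2 ttNnCC=4 ttNnCc=8 ttNncc=4 ttnnCC=2 ttnnCc=4 ttnncc=2
ttnnCc hits 4/64; gcd=4; 4÷4/64÷4 = 1/16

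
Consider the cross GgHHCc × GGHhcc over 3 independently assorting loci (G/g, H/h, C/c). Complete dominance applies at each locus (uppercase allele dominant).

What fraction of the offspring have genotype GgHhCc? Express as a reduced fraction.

GgHHCc gametes: GHC×2, GHc×2, gHC×2, gHc×2
GGHhcc gametes: GHc×4, Ghc×4
GgHHCc×GGHhcc grid (8·8=64): GGHHCc=8 GGHHcc=8 GGHhCc=8 GGHhcc=8 GgHHCc=8 GgHHcc=8 GgHhCc=8 GgHhcc=8
GgHhCc hits 8/64; gcd=8; 8÷8/64÷8 = 1/8

P(GgHhCc) = 1/8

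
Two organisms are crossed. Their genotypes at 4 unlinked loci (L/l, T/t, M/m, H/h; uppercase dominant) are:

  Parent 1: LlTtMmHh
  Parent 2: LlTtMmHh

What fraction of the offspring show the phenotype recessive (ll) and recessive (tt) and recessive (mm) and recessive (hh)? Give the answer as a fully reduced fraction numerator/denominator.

LlTtMmHh gametes: LTMH×1, LTMh×1, LTmH×1, LTmh×1, LtMH×1, LtMh×1, LtmH×1, Ltmh×1, lTMH×1, lTMh×1, lTmH×1, lTmh×1, ltMH×1, ltMh×1, ltmH×1, ltmh×1
LlTtMmHh gametes: LTMH×1, LTMh×1, LTmH×1, LTmh×1, LtMH×1, LtMh×1, LtmH×1, Ltmh×1, lTMH×1, lTMh×1, lTmH×1, lTmh×1, ltMH×1, ltMh×1, ltmH×1, ltmh×1
LlTtMmHh×LlTtMmHh grid (16·16=256): LLTTMMHH=1 LLTTMMHh=2 LLTTMMhh=1 LLTTMmHH=2 LLTTMmHh=4 LLTTMmhh=2 LLTTmmHH=1 LLTTmmHh=2 LLTTmmhh=1 LLTtMMHH=2 LLTtMMHh=4 LLTtMMhh=2 LLTtMmHH=4 LLTtMmHh=8 LLTtMmhh=4 LLTtmmHH=2 LLTtmmHh=4 LLTtmmhh=2 LLttMMHH=1 LLttMMHh=2 LLttMMhh=1 LLttMmHH=2 LLttMmHh=4 LLttMmhh=2 LLttmmHH=1 LLttmmHh=2 LLttmmhh=1 LlTTMMHH=2 LlTTMMHh=4 LlTTMMhh=2 LlTTMmHH=4 LlTTMmHh=8 LlTTMmhh=4 LlTTmmHH=2 LlTTmmHh=4 LlTTmmhh=2 LlTtMMHH=4 LlTtMMHh=8 LlTtMMhh=4 LlTtMmHH=8 LlTtMmHh=16 LlTtMmhh=8 LlTtmmHH=4 LlTtmmHh=8 LlTtmmhh=4 LlttMMHH=2 LlttMMHh=4 LlttMMhh=2 LlttMmHH=4 LlttMmHh=8 LlttMmhh=4 LlttmmHH=2 LlttmmHh=4 Llttmmhh=2 llTTMMHH=1 llTTMMHh=2 llTTMMhh=1 llTTMmHH=2 llTTMmHh=4 llTTMmhh=2 llTTmmHH=1 llTTmmHh=2 llTTmmhh=1 llTtMMHH=2 llTtMMHh=4 llTtMMhh=2 llTtMmHH=4 llTtMmHh=8 llTtMmhh=4 llTtmmHH=2 llTtmmHh=4 llTtmmhh=2 llttMMHH=1 llttMMHh=2 llttMMhh=1 llttMmHH=2 llttMmHh=4 llttMmhh=2 llttmmHH=1 llttmmHh=2 llttmmhh=1
ll tt mm hh hits 1/256; gcd=1; 1÷1/256÷1 = 1/256

P(ll tt mm hh) = 1/256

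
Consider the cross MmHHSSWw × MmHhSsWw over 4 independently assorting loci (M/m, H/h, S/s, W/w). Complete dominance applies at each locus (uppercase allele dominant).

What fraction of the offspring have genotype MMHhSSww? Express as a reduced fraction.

MmHHSSWw gametes: MHSW×4, MHSw×4, mHSW×4, mHSw×4
MmHhSsWw gametes: MHSW×1, MHSw×1, MHsW×1, MHsw×1, MhSW×1, MhSw×1, MhsW×1, Mhsw×1, mHSW×1, mHSw×1, mHsW×1, mHsw×1, mhSW×1, mhSw×1, mhsW×1, mhsw×1
MmHHSSWw×MmHhSsWw grid (16·16=256): MMHHSSWW=4 MMHHSSWw=8 MMHHSSww=4 MMHHSsWW=4 MMHHSsWw=8 MMHHSsww=4 MMHhSSWW=4 MMHhSSWw=8 MMHhSSww=4 MMHhSsWW=4 MMHhSsWw=8 MMHhSsww=4 MmHHSSWW=8 MmHHSSWw=16 MmHHSSww=8 MmHHSsWW=8 MmHHSsWw=16 MmHHSsww=8 MmHhSSWW=8 MmHhSSWw=16 MmHhSSww=8 MmHhSsWW=8 MmHhSsWw=16 MmHhSsww=8 mmHHSSWW=4 mmHHSSWw=8 mmHHSSww=4 mmHHSsWW=4 mmHHSsWw=8 mmHHSsww=4 mmHhSSWW=4 mmHhSSWw=8 mmHhSSww=4 mmHhSsWW=4 mmHhSsWw=8 mmHhSsww=4
MMHhSSww hits 4/256; gcd=4; 4÷4/256÷4 = 1/64

P(MMHhSSww) = 1/64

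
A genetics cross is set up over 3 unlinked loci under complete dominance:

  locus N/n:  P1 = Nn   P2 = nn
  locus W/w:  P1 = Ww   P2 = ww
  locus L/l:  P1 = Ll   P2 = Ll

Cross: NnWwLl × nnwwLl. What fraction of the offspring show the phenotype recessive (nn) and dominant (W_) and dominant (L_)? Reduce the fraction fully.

P(nn W_ L_) = 3/16

NnWwLl gametes: NWL×1, NWl×1, NwL×1, Nwl×1, nWL×1, nWl×1, nwL×1, nwl×1
nnwwLl gametes: nwL×4, nwl×4
NnWwLl×nnwwLl grid (8·8=64): NnWwLL=4 NnWwLl=8 NnWwll=4 NnwwLL=4 NnwwLl=8 Nnwwll=4 nnWwLL=4 nnWwLl=8 nnWwll=4 nnwwLL=4 nnwwLl=8 nnwwll=4
nn W_ L_ hits 12/64; gcd=4; 12÷4/64÷4 = 3/16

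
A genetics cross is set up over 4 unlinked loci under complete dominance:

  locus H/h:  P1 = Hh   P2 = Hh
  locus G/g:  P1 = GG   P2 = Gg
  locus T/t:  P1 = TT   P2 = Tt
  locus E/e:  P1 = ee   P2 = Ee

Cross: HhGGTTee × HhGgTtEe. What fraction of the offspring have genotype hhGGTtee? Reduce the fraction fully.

HhGGTTee gametes: HGTe×8, hGTe×8
HhGgTtEe gametes: HGTE×1, HGTe×1, HGtE×1, HGte×1, HgTE×1, HgTe×1, HgtE×1, Hgte×1, hGTE×1, hGTe×1, hGtE×1, hGte×1, hgTE×1, hgTe×1, hgtE×1, hgte×1
HhGGTTee×HhGgTtEe grid (16·16=256): HHGGTTEe=8 HHGGTTee=8 HHGGTtEe=8 HHGGTtee=8 HHGgTTEe=8 HHGgTTee=8 HHGgTtEe=8 HHGgTtee=8 HhGGTTEe=16 HhGGTTee=16 HhGGTtEe=16 HhGGTtee=16 HhGgTTEe=16 HhGgTTee=16 HhGgTtEe=16 HhGgTtee=16 hhGGTTEe=8 hhGGTTee=8 hhGGTtEe=8 hhGGTtee=8 hhGgTTEe=8 hhGgTTee=8 hhGgTtEe=8 hhGgTtee=8
hhGGTtee hits 8/256; gcd=8; 8÷8/256÷8 = 1/32

P(hhGGTtee) = 1/32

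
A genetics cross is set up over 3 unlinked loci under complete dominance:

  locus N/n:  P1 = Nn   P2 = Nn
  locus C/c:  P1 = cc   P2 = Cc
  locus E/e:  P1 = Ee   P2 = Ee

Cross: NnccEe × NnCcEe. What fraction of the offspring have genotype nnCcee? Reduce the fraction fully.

NnccEe gametes: NcE×2, Nce×2, ncE×2, nce×2
NnCcEe gametes: NCE×1, NCe×1, NcE×1, Nce×1, nCE×1, nCe×1, ncE×1, nce×1
NnccEe×NnCcEe grid (8·8=64): NNCcEE=2 NNCcEe=4 NNCcee=2 NNccEE=2 NNccEe=4 NNccee=2 NnCcEE=4 NnCcEe=8 NnCcee=4 NnccEE=4 NnccEe=8 Nnccee=4 nnCcEE=2 nnCcEe=4 nnCcee=2 nnccEE=2 nnccEe=4 nnccee=2
nnCcee hits 2/64; gcd=2; 2÷2/64÷2 = 1/32

P(nnCcee) = 1/32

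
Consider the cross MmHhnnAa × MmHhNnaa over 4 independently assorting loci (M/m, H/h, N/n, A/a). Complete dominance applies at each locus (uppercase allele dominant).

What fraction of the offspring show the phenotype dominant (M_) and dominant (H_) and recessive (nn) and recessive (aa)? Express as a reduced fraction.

MmHhnnAa gametes: MHnA×2, MHna×2, MhnA×2, Mhna×2, mHnA×2, mHna×2, mhnA×2, mhna×2
MmHhNnaa gametes: MHNa×2, MHna×2, MhNa×2, Mhna×2, mHNa×2, mHna×2, mhNa×2, mhna×2
MmHhnnAa×MmHhNnaa grid (16·16=256): MMHHNnAa=4 MMHHNnaa=4 MMHHnnAa=4 MMHHnnaa=4 MMHhNnAa=8 MMHhNnaa=8 MMHhnnAa=8 MMHhnnaa=8 MMhhNnAa=4 MMhhNnaa=4 MMhhnnAa=4 MMhhnnaa=4 MmHHNnAa=8 MmHHNnaa=8 MmHHnnAa=8 MmHHnnaa=8 MmHhNnAa=16 MmHhNnaa=16 MmHhnnAa=16 MmHhnnaa=16 MmhhNnAa=8 MmhhNnaa=8 MmhhnnAa=8 Mmhhnnaa=8 mmHHNnAa=4 mmHHNnaa=4 mmHHnnAa=4 mmHHnnaa=4 mmHhNnAa=8 mmHhNnaa=8 mmHhnnAa=8 mmHhnnaa=8 mmhhNnAa=4 mmhhNnaa=4 mmhhnnAa=4 mmhhnnaa=4
M_ H_ nn aa hits 36/256; gcd=4; 36÷4/256÷4 = 9/64

P(M_ H_ nn aa) = 9/64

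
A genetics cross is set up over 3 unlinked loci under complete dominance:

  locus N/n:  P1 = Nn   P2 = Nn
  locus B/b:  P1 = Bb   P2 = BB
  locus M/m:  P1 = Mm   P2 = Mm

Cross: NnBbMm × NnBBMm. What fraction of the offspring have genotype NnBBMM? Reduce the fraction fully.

P(NnBBMM) = 1/16

NnBbMm gametes: NBM×1, NBm×1, NbM×1, Nbm×1, nBM×1, nBm×1, nbM×1, nbm×1
NnBBMm gametes: NBM×2, NBm×2, nBM×2, nBm×2
NnBbMm×NnBBMm grid (8·8=64): NNBBMM=2 NNBBMm=4 NNBBmm=2 NNBbMM=2 NNBbMm=4 NNBbmm=2 NnBBMM=4 NnBBMm=8 NnBBmm=4 NnBbMM=4 NnBbMm=8 NnBbmm=4 nnBBMM=2 nnBBMm=4 nnBBmm=2 nnBbMM=2 nnBbMm=4 nnBbmm=2
NnBBMM hits 4/64; gcd=4; 4÷4/64÷4 = 1/16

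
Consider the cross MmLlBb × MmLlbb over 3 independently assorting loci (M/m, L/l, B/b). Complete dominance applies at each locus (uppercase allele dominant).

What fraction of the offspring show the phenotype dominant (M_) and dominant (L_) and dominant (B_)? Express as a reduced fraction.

P(M_ L_ B_) = 9/32

MmLlBb gametes: MLB×1, MLb×1, MlB×1, Mlb×1, mLB×1, mLb×1, mlB×1, mlb×1
MmLlbb gametes: MLb×2, Mlb×2, mLb×2, mlb×2
MmLlBb×MmLlbb grid (8·8=64): MMLLBb=2 MMLLbb=2 MMLlBb=4 MMLlbb=4 MMllBb=2 MMllbb=2 MmLLBb=4 MmLLbb=4 MmLlBb=8 MmLlbb=8 MmllBb=4 Mmllbb=4 mmLLBb=2 mmLLbb=2 mmLlBb=4 mmLlbb=4 mmllBb=2 mmllbb=2
M_ L_ B_ hits 18/64; gcd=2; 18÷2/64÷2 = 9/32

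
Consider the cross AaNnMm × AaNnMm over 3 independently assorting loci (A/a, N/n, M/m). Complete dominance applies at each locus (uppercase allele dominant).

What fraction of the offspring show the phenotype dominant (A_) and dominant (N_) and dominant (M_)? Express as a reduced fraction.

P(A_ N_ M_) = 27/64

AaNnMm gametes: ANM×1, ANm×1, AnM×1, Anm×1, aNM×1, aNm×1, anM×1, anm×1
AaNnMm gametes: ANM×1, ANm×1, AnM×1, Anm×1, aNM×1, aNm×1, anM×1, anm×1
AaNnMm×AaNnMm grid (8·8=64): AANNMM=1 AANNMm=2 AANNmm=1 AANnMM=2 AANnMm=4 AANnmm=2 AAnnMM=1 AAnnMm=2 AAnnmm=1 AaNNMM=2 AaNNMm=4 AaNNmm=2 AaNnMM=4 AaNnMm=8 AaNnmm=4 AannMM=2 AannMm=4 Aannmm=2 aaNNMM=1 aaNNMm=2 aaNNmm=1 aaNnMM=2 aaNnMm=4 aaNnmm=2 aannMM=1 aannMm=2 aannmm=1
A_ N_ M_ hits 27/64; gcd=1; 27÷1/64÷1 = 27/64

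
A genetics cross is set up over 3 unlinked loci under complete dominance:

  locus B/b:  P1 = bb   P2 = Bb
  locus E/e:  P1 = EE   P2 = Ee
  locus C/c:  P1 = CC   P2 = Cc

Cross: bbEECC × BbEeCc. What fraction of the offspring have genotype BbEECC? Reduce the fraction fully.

P(BbEECC) = 1/8

bbEECC gametes: bEC×8
BbEeCc gametes: BEC×1, BEc×1, BeC×1, Bec×1, bEC×1, bEc×1, beC×1, bec×1
bbEECC×BbEeCc grid (8·8=64): BbEECC=8 BbEECc=8 BbEeCC=8 BbEeCc=8 bbEECC=8 bbEECc=8 bbEeCC=8 bbEeCc=8
BbEECC hits 8/64; gcd=8; 8÷8/64÷8 = 1/8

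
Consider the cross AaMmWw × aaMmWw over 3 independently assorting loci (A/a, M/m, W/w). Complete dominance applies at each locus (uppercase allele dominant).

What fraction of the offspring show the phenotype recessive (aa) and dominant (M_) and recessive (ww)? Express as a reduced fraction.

P(aa M_ ww) = 3/32

AaMmWw gametes: AMW×1, AMw×1, AmW×1, Amw×1, aMW×1, aMw×1, amW×1, amw×1
aaMmWw gametes: aMW×2, aMw×2, amW×2, amw×2
AaMmWw×aaMmWw grid (8·8=64): AaMMWW=2 AaMMWw=4 AaMMww=2 AaMmWW=4 AaMmWw=8 AaMmww=4 AammWW=2 AammWw=4 Aammww=2 aaMMWW=2 aaMMWw=4 aaMMww=2 aaMmWW=4 aaMmWw=8 aaMmww=4 aammWW=2 aammWw=4 aammww=2
aa M_ ww hits 6/64; gcd=2; 6÷2/64÷2 = 3/32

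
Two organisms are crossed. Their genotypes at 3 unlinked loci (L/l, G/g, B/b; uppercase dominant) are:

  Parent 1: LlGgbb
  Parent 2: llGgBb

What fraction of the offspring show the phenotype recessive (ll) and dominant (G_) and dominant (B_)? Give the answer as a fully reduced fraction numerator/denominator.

P(ll G_ B_) = 3/16

LlGgbb gametes: LGb×2, Lgb×2, lGb×2, lgb×2
llGgBb gametes: lGB×2, lGb×2, lgB×2, lgb×2
LlGgbb×llGgBb grid (8·8=64): LlGGBb=4 LlGGbb=4 LlGgBb=8 LlGgbb=8 LlggBb=4 Llggbb=4 llGGBb=4 llGGbb=4 llGgBb=8 llGgbb=8 llggBb=4 llggbb=4
ll G_ B_ hits 12/64; gcd=4; 12÷4/64÷4 = 3/16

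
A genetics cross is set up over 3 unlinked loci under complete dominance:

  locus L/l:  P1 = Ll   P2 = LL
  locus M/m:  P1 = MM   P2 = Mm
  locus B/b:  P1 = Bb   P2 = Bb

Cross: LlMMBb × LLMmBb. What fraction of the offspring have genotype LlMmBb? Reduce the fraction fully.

LlMMBb gametes: LMB×2, LMb×2, lMB×2, lMb×2
LLMmBb gametes: LMB×2, LMb×2, LmB×2, Lmb×2
LlMMBb×LLMmBb grid (8·8=64): LLMMBB=4 LLMMBb=8 LLMMbb=4 LLMmBB=4 LLMmBb=8 LLMmbb=4 LlMMBB=4 LlMMBb=8 LlMMbb=4 LlMmBB=4 LlMmBb=8 LlMmbb=4
LlMmBb hits 8/64; gcd=8; 8÷8/64÷8 = 1/8

P(LlMmBb) = 1/8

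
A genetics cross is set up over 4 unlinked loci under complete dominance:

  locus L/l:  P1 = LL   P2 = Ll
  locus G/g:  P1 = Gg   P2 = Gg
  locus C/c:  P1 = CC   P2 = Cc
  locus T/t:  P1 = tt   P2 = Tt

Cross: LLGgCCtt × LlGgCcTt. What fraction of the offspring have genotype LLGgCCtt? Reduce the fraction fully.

LLGgCCtt gametes: LGCt×8, LgCt×8
LlGgCcTt gametes: LGCT×1, LGCt×1, LGcT×1, LGct×1, LgCT×1, LgCt×1, LgcT×1, Lgct×1, lGCT×1, lGCt×1, lGcT×1, lGct×1, lgCT×1, lgCt×1, lgcT×1, lgct×1
LLGgCCtt×LlGgCcTt grid (16·16=256): LLGGCCTt=8 LLGGCCtt=8 LLGGCcTt=8 LLGGCctt=8 LLGgCCTt=16 LLGgCCtt=16 LLGgCcTt=16 LLGgCctt=16 LLggCCTt=8 LLggCCtt=8 LLggCcTt=8 LLggCctt=8 LlGGCCTt=8 LlGGCCtt=8 LlGGCcTt=8 LlGGCctt=8 LlGgCCTt=16 LlGgCCtt=16 LlGgCcTt=16 LlGgCctt=16 LlggCCTt=8 LlggCCtt=8 LlggCcTt=8 LlggCctt=8
LLGgCCtt hits 16/256; gcd=16; 16÷16/256÷16 = 1/16

P(LLGgCCtt) = 1/16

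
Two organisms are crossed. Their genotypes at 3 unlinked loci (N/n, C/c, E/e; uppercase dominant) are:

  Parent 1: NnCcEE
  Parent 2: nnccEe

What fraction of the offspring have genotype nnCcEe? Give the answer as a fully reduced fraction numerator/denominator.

P(nnCcEe) = 1/8

NnCcEE gametes: NCE×2, NcE×2, nCE×2, ncE×2
nnccEe gametes: ncE×4, nce×4
NnCcEE×nnccEe grid (8·8=64): NnCcEE=8 NnCcEe=8 NnccEE=8 NnccEe=8 nnCcEE=8 nnCcEe=8 nnccEE=8 nnccEe=8
nnCcEe hits 8/64; gcd=8; 8÷8/64÷8 = 1/8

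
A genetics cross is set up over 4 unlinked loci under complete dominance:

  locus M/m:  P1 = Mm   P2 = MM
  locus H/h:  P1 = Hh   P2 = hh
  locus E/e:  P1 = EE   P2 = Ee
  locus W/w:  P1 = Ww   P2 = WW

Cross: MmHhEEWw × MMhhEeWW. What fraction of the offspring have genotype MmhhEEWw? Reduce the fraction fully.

MmHhEEWw gametes: MHEW×2, MHEw×2, MhEW×2, MhEw×2, mHEW×2, mHEw×2, mhEW×2, mhEw×2
MMhhEeWW gametes: MhEW×8, MheW×8
MmHhEEWw×MMhhEeWW grid (16·16=256): MMHhEEWW=16 MMHhEEWw=16 MMHhEeWW=16 MMHhEeWw=16 MMhhEEWW=16 MMhhEEWw=16 MMhhEeWW=16 MMhhEeWw=16 MmHhEEWW=16 MmHhEEWw=16 MmHhEeWW=16 MmHhEeWw=16 MmhhEEWW=16 MmhhEEWw=16 MmhhEeWW=16 MmhhEeWw=16
MmhhEEWw hits 16/256; gcd=16; 16÷16/256÷16 = 1/16

P(MmhhEEWw) = 1/16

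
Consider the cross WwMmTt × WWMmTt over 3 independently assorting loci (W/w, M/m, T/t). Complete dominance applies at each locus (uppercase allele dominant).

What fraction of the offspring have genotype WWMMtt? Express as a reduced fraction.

P(WWMMtt) = 1/32

WwMmTt gametes: WMT×1, WMt×1, WmT×1, Wmt×1, wMT×1, wMt×1, wmT×1, wmt×1
WWMmTt gametes: WMT×2, WMt×2, WmT×2, Wmt×2
WwMmTt×WWMmTt grid (8·8=64): WWMMTT=2 WWMMTt=4 WWMMtt=2 WWMmTT=4 WWMmTt=8 WWMmtt=4 WWmmTT=2 WWmmTt=4 WWmmtt=2 WwMMTT=2 WwMMTt=4 WwMMtt=2 WwMmTT=4 WwMmTt=8 WwMmtt=4 WwmmTT=2 WwmmTt=4 Wwmmtt=2
WWMMtt hits 2/64; gcd=2; 2÷2/64÷2 = 1/32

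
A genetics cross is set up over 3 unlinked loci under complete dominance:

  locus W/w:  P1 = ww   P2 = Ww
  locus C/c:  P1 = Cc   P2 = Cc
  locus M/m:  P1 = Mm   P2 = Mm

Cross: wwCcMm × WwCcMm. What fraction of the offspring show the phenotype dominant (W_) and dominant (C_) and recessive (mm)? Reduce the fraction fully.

wwCcMm gametes: wCM×2, wCm×2, wcM×2, wcm×2
WwCcMm gametes: WCM×1, WCm×1, WcM×1, Wcm×1, wCM×1, wCm×1, wcM×1, wcm×1
wwCcMm×WwCcMm grid (8·8=64): WwCCMM=2 WwCCMm=4 WwCCmm=2 WwCcMM=4 WwCcMm=8 WwCcmm=4 WwccMM=2 WwccMm=4 Wwccmm=2 wwCCMM=2 wwCCMm=4 wwCCmm=2 wwCcMM=4 wwCcMm=8 wwCcmm=4 wwccMM=2 wwccMm=4 wwccmm=2
W_ C_ mm hits 6/64; gcd=2; 6÷2/64÷2 = 3/32

P(W_ C_ mm) = 3/32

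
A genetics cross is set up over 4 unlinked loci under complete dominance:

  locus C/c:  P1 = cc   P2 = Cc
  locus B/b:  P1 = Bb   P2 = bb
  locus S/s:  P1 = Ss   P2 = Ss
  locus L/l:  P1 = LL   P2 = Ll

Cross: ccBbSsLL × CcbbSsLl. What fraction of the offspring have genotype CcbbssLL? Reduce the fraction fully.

ccBbSsLL gametes: cBSL×4, cBsL×4, cbSL×4, cbsL×4
CcbbSsLl gametes: CbSL×2, CbSl×2, CbsL×2, Cbsl×2, cbSL×2, cbSl×2, cbsL×2, cbsl×2
ccBbSsLL×CcbbSsLl grid (16·16=256): CcBbSSLL=8 CcBbSSLl=8 CcBbSsLL=16 CcBbSsLl=16 CcBbssLL=8 CcBbssLl=8 CcbbSSLL=8 CcbbSSLl=8 CcbbSsLL=16 CcbbSsLl=16 CcbbssLL=8 CcbbssLl=8 ccBbSSLL=8 ccBbSSLl=8 ccBbSsLL=16 ccBbSsLl=16 ccBbssLL=8 ccBbssLl=8 ccbbSSLL=8 ccbbSSLl=8 ccbbSsLL=16 ccbbSsLl=16 ccbbssLL=8 ccbbssLl=8
CcbbssLL hits 8/256; gcd=8; 8÷8/256÷8 = 1/32

P(CcbbssLL) = 1/32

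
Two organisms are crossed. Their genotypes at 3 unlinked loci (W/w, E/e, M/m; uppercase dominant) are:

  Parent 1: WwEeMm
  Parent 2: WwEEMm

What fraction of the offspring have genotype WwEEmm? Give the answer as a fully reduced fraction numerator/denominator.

P(WwEEmm) = 1/16

WwEeMm gametes: WEM×1, WEm×1, WeM×1, Wem×1, wEM×1, wEm×1, weM×1, wem×1
WwEEMm gametes: WEM×2, WEm×2, wEM×2, wEm×2
WwEeMm×WwEEMm grid (8·8=64): WWEEMM=2 WWEEMm=4 WWEEmm=2 WWEeMM=2 WWEeMm=4 WWEemm=2 WwEEMM=4 WwEEMm=8 WwEEmm=4 WwEeMM=4 WwEeMm=8 WwEemm=4 wwEEMM=2 wwEEMm=4 wwEEmm=2 wwEeMM=2 wwEeMm=4 wwEemm=2
WwEEmm hits 4/64; gcd=4; 4÷4/64÷4 = 1/16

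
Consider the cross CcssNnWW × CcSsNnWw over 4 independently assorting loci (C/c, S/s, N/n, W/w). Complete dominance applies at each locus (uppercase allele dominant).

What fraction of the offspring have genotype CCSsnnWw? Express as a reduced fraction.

P(CCSsnnWw) = 1/64

CcssNnWW gametes: CsNW×4, CsnW×4, csNW×4, csnW×4
CcSsNnWw gametes: CSNW×1, CSNw×1, CSnW×1, CSnw×1, CsNW×1, CsNw×1, CsnW×1, Csnw×1, cSNW×1, cSNw×1, cSnW×1, cSnw×1, csNW×1, csNw×1, csnW×1, csnw×1
CcssNnWW×CcSsNnWw grid (16·16=256): CCSsNNWW=4 CCSsNNWw=4 CCSsNnWW=8 CCSsNnWw=8 CCSsnnWW=4 CCSsnnWw=4 CCssNNWW=4 CCssNNWw=4 CCssNnWW=8 CCssNnWw=8 CCssnnWW=4 CCssnnWw=4 CcSsNNWW=8 CcSsNNWw=8 CcSsNnWW=16 CcSsNnWw=16 CcSsnnWW=8 CcSsnnWw=8 CcssNNWW=8 CcssNNWw=8 CcssNnWW=16 CcssNnWw=16 CcssnnWW=8 CcssnnWw=8 ccSsNNWW=4 ccSsNNWw=4 ccSsNnWW=8 ccSsNnWw=8 ccSsnnWW=4 ccSsnnWw=4 ccssNNWW=4 ccssNNWw=4 ccssNnWW=8 ccssNnWw=8 ccssnnWW=4 ccssnnWw=4
CCSsnnWw hits 4/256; gcd=4; 4÷4/256÷4 = 1/64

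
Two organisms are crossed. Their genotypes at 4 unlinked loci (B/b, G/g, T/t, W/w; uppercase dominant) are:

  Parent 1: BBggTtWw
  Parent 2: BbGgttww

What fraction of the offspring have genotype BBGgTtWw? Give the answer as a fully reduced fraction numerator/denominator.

P(BBGgTtWw) = 1/16

BBggTtWw gametes: BgTW×4, BgTw×4, BgtW×4, Bgtw×4
BbGgttww gametes: BGtw×4, Bgtw×4, bGtw×4, bgtw×4
BBggTtWw×BbGgttww grid (16·16=256): BBGgTtWw=16 BBGgTtww=16 BBGgttWw=16 BBGgttww=16 BBggTtWw=16 BBggTtww=16 BBggttWw=16 BBggttww=16 BbGgTtWw=16 BbGgTtww=16 BbGgttWw=16 BbGgttww=16 BbggTtWw=16 BbggTtww=16 BbggttWw=16 Bbggttww=16
BBGgTtWw hits 16/256; gcd=16; 16÷16/256÷16 = 1/16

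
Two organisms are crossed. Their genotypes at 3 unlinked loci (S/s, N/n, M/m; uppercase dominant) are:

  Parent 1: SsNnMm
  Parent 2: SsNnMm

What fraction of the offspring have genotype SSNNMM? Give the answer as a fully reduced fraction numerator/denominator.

SsNnMm gametes: SNM×1, SNm×1, SnM×1, Snm×1, sNM×1, sNm×1, snM×1, snm×1
SsNnMm gametes: SNM×1, SNm×1, SnM×1, Snm×1, sNM×1, sNm×1, snM×1, snm×1
SsNnMm×SsNnMm grid (8·8=64): SSNNMM=1 SSNNMm=2 SSNNmm=1 SSNnMM=2 SSNnMm=4 SSNnmm=2 SSnnMM=1 SSnnMm=2 SSnnmm=1 SsNNMM=2 SsNNMm=4 SsNNmm=2 SsNnMM=4 SsNnMm=8 SsNnmm=4 SsnnMM=2 SsnnMm=4 Ssnnmm=2 ssNNMM=1 ssNNMm=2 ssNNmm=1 ssNnMM=2 ssNnMm=4 ssNnmm=2 ssnnMM=1 ssnnMm=2 ssnnmm=1
SSNNMM hits 1/64; gcd=1; 1÷1/64÷1 = 1/64

P(SSNNMM) = 1/64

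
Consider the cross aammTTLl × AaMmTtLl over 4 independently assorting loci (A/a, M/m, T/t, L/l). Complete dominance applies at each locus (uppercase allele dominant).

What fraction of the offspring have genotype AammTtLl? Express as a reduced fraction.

aammTTLl gametes: amTL×8, amTl×8
AaMmTtLl gametes: AMTL×1, AMTl×1, AMtL×1, AMtl×1, AmTL×1, AmTl×1, AmtL×1, Amtl×1, aMTL×1, aMTl×1, aMtL×1, aMtl×1, amTL×1, amTl×1, amtL×1, amtl×1
aammTTLl×AaMmTtLl grid (16·16=256): AaMmTTLL=8 AaMmTTLl=16 AaMmTTll=8 AaMmTtLL=8 AaMmTtLl=16 AaMmTtll=8 AammTTLL=8 AammTTLl=16 AammTTll=8 AammTtLL=8 AammTtLl=16 AammTtll=8 aaMmTTLL=8 aaMmTTLl=16 aaMmTTll=8 aaMmTtLL=8 aaMmTtLl=16 aaMmTtll=8 aammTTLL=8 aammTTLl=16 aammTTll=8 aammTtLL=8 aammTtLl=16 aammTtll=8
AammTtLl hits 16/256; gcd=16; 16÷16/256÷16 = 1/16

P(AammTtLl) = 1/16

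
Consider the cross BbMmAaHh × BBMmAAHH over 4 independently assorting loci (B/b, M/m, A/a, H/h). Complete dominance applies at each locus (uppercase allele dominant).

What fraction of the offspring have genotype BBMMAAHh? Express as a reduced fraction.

BbMmAaHh gametes: BMAH×1, BMAh×1, BMaH×1, BMah×1, BmAH×1, BmAh×1, BmaH×1, Bmah×1, bMAH×1, bMAh×1, bMaH×1, bMah×1, bmAH×1, bmAh×1, bmaH×1, bmah×1
BBMmAAHH gametes: BMAH×8, BmAH×8
BbMmAaHh×BBMmAAHH grid (16·16=256): BBMMAAHH=8 BBMMAAHh=8 BBMMAaHH=8 BBMMAaHh=8 BBMmAAHH=16 BBMmAAHh=16 BBMmAaHH=16 BBMmAaHh=16 BBmmAAHH=8 BBmmAAHh=8 BBmmAaHH=8 BBmmAaHh=8 BbMMAAHH=8 BbMMAAHh=8 BbMMAaHH=8 BbMMAaHh=8 BbMmAAHH=16 BbMmAAHh=16 BbMmAaHH=16 BbMmAaHh=16 BbmmAAHH=8 BbmmAAHh=8 BbmmAaHH=8 BbmmAaHh=8
BBMMAAHh hits 8/256; gcd=8; 8÷8/256÷8 = 1/32

P(BBMMAAHh) = 1/32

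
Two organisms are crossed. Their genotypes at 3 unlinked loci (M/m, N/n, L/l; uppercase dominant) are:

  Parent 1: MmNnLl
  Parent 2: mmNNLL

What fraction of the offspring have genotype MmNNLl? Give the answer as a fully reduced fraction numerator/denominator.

P(MmNNLl) = 1/8

MmNnLl gametes: MNL×1, MNl×1, MnL×1, Mnl×1, mNL×1, mNl×1, mnL×1, mnl×1
mmNNLL gametes: mNL×8
MmNnLl×mmNNLL grid (8·8=64): MmNNLL=8 MmNNLl=8 MmNnLL=8 MmNnLl=8 mmNNLL=8 mmNNLl=8 mmNnLL=8 mmNnLl=8
MmNNLl hits 8/64; gcd=8; 8÷8/64÷8 = 1/8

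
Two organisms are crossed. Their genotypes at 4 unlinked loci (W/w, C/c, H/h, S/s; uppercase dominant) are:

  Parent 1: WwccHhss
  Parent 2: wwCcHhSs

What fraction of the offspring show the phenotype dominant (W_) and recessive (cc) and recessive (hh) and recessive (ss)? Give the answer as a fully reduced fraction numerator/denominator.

WwccHhss gametes: WcHs×4, Wchs×4, wcHs×4, wchs×4
wwCcHhSs gametes: wCHS×2, wCHs×2, wChS×2, wChs×2, wcHS×2, wcHs×2, wchS×2, wchs×2
WwccHhss×wwCcHhSs grid (16·16=256): WwCcHHSs=8 WwCcHHss=8 WwCcHhSs=16 WwCcHhss=16 WwCchhSs=8 WwCchhss=8 WwccHHSs=8 WwccHHss=8 WwccHhSs=16 WwccHhss=16 WwcchhSs=8 Wwcchhss=8 wwCcHHSs=8 wwCcHHss=8 wwCcHhSs=16 wwCcHhss=16 wwCchhSs=8 wwCchhss=8 wwccHHSs=8 wwccHHss=8 wwccHhSs=16 wwccHhss=16 wwcchhSs=8 wwcchhss=8
W_ cc hh ss hits 8/256; gcd=8; 8÷8/256÷8 = 1/32

P(W_ cc hh ss) = 1/32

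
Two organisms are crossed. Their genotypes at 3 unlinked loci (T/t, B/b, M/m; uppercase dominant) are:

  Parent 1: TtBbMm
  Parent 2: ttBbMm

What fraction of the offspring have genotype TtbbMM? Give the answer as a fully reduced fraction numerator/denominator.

TtBbMm gametes: TBM×1, TBm×1, TbM×1, Tbm×1, tBM×1, tBm×1, tbM×1, tbm×1
ttBbMm gametes: tBM×2, tBm×2, tbM×2, tbm×2
TtBbMm×ttBbMm grid (8·8=64): TtBBMM=2 TtBBMm=4 TtBBmm=2 TtBbMM=4 TtBbMm=8 TtBbmm=4 TtbbMM=2 TtbbMm=4 Ttbbmm=2 ttBBMM=2 ttBBMm=4 ttBBmm=2 ttBbMM=4 ttBbMm=8 ttBbmm=4 ttbbMM=2 ttbbMm=4 ttbbmm=2
TtbbMM hits 2/64; gcd=2; 2÷2/64÷2 = 1/32

P(TtbbMM) = 1/32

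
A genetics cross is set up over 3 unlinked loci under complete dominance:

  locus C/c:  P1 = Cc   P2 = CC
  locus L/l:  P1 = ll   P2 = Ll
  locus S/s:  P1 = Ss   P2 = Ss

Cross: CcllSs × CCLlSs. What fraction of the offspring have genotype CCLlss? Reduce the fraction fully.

CcllSs gametes: ClS×2, Cls×2, clS×2, cls×2
CCLlSs gametes: CLS×2, CLs×2, ClS×2, Cls×2
CcllSs×CCLlSs grid (8·8=64): CCLlSS=4 CCLlSs=8 CCLlss=4 CCllSS=4 CCllSs=8 CCllss=4 CcLlSS=4 CcLlSs=8 CcLlss=4 CcllSS=4 CcllSs=8 Ccllss=4
CCLlss hits 4/64; gcd=4; 4÷4/64÷4 = 1/16

P(CCLlss) = 1/16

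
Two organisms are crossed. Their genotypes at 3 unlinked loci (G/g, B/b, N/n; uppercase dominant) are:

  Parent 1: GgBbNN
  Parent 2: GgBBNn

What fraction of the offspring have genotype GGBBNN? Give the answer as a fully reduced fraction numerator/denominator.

P(GGBBNN) = 1/16

GgBbNN gametes: GBN×2, GbN×2, gBN×2, gbN×2
GgBBNn gametes: GBN×2, GBn×2, gBN×2, gBn×2
GgBbNN×GgBBNn grid (8·8=64): GGBBNN=4 GGBBNn=4 GGBbNN=4 GGBbNn=4 GgBBNN=8 GgBBNn=8 GgBbNN=8 GgBbNn=8 ggBBNN=4 ggBBNn=4 ggBbNN=4 ggBbNn=4
GGBBNN hits 4/64; gcd=4; 4÷4/64÷4 = 1/16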